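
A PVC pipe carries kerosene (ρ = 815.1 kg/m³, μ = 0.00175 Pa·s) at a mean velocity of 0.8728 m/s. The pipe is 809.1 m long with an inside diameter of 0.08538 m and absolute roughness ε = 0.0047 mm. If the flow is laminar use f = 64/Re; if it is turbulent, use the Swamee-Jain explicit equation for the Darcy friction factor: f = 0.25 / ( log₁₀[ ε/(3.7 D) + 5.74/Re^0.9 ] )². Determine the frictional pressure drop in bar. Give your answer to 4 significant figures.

ΔP ≈ 0.6697 bar

Reynolds number Re = ρVD/μ = 815.1 · 0.8728 · 0.08538 / 0.00175 = 3.471e+04.
Re > 4000 → turbulent. Relative roughness ε/D = 4.7e-06/0.08538 = 5.5e-05. Swamee-Jain: f = 0.25/(log₁₀[5.5e-05/3.7 + 5.74/3.471e+04^0.9])² = 0.25/(log₁₀[1.49e-05 + 0.00047])² = 0.25/(-3.314)² = 0.02276.
Darcy-Weisbach: ΔP = f(L/D)(ρV²/2) = 0.02276·(809.1/0.08538)·(815.1·0.8728²/2) = 0.02276·9476·310.5 = 6.697e+04 Pa.
ΔP = 6.697e+04 Pa = 0.6697 bar.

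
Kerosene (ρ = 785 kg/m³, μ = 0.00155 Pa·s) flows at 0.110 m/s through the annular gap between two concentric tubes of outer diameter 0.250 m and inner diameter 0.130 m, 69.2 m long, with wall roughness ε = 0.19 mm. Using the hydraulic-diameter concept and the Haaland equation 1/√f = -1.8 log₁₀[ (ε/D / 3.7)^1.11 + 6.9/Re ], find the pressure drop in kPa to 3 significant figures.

Hydraulic diameter D_h = 4A/P = D_o - D_i = 0.25 - 0.13 = 0.12 m.
Re = ρVD_h/μ = 785·0.11·0.12/0.00155 = 6685.
ε/D_h = 0.00019/0.12 = 0.00158; Haaland gives 1/√f = -1.8 log₁₀[0.000182+0.00103] = 5.248, so f = 0.03631.
ΔP = f(L/D_h)(ρV²/2) = 0.03631·69.2/0.12·4.749 = 99.44 Pa.
ΔP = 0.0994 kPa.

ΔP ≈ 0.0994 kPa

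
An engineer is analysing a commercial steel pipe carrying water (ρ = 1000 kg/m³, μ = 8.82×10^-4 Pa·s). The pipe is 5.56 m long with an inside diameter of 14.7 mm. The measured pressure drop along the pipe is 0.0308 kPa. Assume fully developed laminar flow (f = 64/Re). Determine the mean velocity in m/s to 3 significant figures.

V ≈ 0.0424 m/s

For laminar flow, f = 64/Re with Re = ρVD/μ, so Darcy-Weisbach reduces to ΔP = 32μLV/D². Solving for V: V = ΔP·D²/(32μL) = 30.8·(0.0147)²/(32·0.000882·5.56) = 0.04241 m/s.
Check: Re = ρVD/μ = 1000·0.04241·0.0147/0.000882 = 706.9 < 2300, so the laminar assumption holds.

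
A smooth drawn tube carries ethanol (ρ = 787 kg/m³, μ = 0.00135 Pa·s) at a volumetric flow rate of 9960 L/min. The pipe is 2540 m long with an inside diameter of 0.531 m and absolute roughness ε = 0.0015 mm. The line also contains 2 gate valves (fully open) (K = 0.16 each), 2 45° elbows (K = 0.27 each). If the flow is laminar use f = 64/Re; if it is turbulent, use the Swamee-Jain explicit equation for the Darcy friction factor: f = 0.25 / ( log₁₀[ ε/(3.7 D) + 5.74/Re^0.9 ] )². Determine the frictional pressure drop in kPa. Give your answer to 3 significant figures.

Q = 9960 L/min = 9960/60000 = 0.166 m³/s.
Cross-sectional area A = πD²/4 = π(0.531)²/4 = 0.2215 m²; mean velocity V = Q/A = 0.166/0.2215 = 0.7496 m/s.
Reynolds number Re = ρVD/μ = 787 · 0.7496 · 0.531 / 0.00135 = 2.32e+05.
Re > 4000 → turbulent. Relative roughness ε/D = 1.5e-06/0.531 = 2.82e-06. Swamee-Jain: f = 0.25/(log₁₀[2.82e-06/3.7 + 5.74/2.32e+05^0.9])² = 0.25/(log₁₀[7.63e-07 + 8.51e-05])² = 0.25/(-4.066)² = 0.01512.
Total minor-loss coefficient ΣK = 2·0.16 + 2·0.27 = 0.86.
ΔP = [f·L/D + ΣK]·(ρV²/2) = [0.01512·2540/0.531 + 0.86]·(787·0.7496²/2) = [72.33 + 0.86]·221.1 = 1.618e+04 Pa.
ΔP = 1.618e+04 Pa = 16.2 kPa.

ΔP ≈ 16.2 kPa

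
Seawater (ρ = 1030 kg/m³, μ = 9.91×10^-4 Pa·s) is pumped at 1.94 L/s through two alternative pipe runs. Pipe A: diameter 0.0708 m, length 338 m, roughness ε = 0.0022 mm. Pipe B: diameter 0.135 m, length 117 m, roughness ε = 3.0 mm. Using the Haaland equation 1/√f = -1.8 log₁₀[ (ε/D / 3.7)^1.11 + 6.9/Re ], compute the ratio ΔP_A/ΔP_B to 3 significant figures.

ΔP_A/ΔP_B ≈ 30.9

Pipe A: V = Q/A = 0.00194/0.003937 = 0.4928 m/s; Re = 3.626e+04; ε/D = 3.11e-05; Haaland → f = 0.02236; ΔP_A = f(L/D)(ρV²/2) = 1.335e+04 Pa.
Pipe B: V = Q/A = 0.00194/0.01431 = 0.1355 m/s; Re = 1.902e+04; ε/D = 0.0222; Haaland → f = 0.05261; ΔP_B = f(L/D)(ρV²/2) = 431.4 Pa.
ΔP_A/ΔP_B = 1.335e+04/431.4 = 30.9.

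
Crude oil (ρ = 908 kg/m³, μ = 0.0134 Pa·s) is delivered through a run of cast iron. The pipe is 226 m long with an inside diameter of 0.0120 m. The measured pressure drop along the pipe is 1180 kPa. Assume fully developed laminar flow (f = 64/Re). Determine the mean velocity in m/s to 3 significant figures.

V ≈ 1.75 m/s

For laminar flow, f = 64/Re with Re = ρVD/μ, so Darcy-Weisbach reduces to ΔP = 32μLV/D². Solving for V: V = ΔP·D²/(32μL) = 1.18e+06·(0.012)²/(32·0.0134·226) = 1.753 m/s.
Check: Re = ρVD/μ = 908·1.753·0.012/0.0134 = 1426 < 2300, so the laminar assumption holds.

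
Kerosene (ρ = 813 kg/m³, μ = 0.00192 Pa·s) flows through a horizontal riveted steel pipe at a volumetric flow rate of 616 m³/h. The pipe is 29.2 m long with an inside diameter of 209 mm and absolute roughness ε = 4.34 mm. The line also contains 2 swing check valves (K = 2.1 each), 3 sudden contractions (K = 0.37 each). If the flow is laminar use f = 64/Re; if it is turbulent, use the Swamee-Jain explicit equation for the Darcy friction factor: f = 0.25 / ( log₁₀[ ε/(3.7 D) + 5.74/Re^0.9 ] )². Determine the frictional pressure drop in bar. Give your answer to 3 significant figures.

ΔP ≈ 1.24 bar

Q = 616 m³/h = 616/3600 = 0.1711 m³/s.
Cross-sectional area A = πD²/4 = π(0.209)²/4 = 0.03431 m²; mean velocity V = Q/A = 0.1711/0.03431 = 4.988 m/s.
Reynolds number Re = ρVD/μ = 813 · 4.988 · 0.209 / 0.00192 = 4.414e+05.
Re > 4000 → turbulent. Relative roughness ε/D = 0.00434/0.209 = 0.0208. Swamee-Jain: f = 0.25/(log₁₀[0.0208/3.7 + 5.74/4.414e+05^0.9])² = 0.25/(log₁₀[0.00561 + 4.77e-05])² = 0.25/(-2.247)² = 0.04951.
Total minor-loss coefficient ΣK = 2·2.1 + 3·0.37 = 5.31.
ΔP = [f·L/D + ΣK]·(ρV²/2) = [0.04951·29.2/0.209 + 5.31]·(813·4.988²/2) = [6.917 + 5.31]·1.011e+04 = 1.236e+05 Pa.
ΔP = 1.236e+05 Pa = 1.24 bar.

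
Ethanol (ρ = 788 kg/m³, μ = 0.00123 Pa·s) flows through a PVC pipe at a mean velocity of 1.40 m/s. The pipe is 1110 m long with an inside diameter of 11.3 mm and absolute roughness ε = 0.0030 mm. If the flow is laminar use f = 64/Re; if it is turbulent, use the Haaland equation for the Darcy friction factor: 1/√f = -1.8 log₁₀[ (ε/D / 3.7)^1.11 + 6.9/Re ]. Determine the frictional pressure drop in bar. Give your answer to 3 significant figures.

Reynolds number Re = ρVD/μ = 788 · 1.4 · 0.0113 / 0.00123 = 1.014e+04.
Re > 4000 → turbulent. Relative roughness ε/D = 3e-06/0.0113 = 0.000265. Haaland: 1/√f = -1.8 log₁₀[(0.000265/3.7)^1.11 + 6.9/1.014e+04] = -1.8 log₁₀[2.51e-05 + 0.000681] = 5.672, so f = 0.03108.
Darcy-Weisbach: ΔP = f(L/D)(ρV²/2) = 0.03108·(1110/0.0113)·(788·1.4²/2) = 0.03108·9.823e+04·772.2 = 2.358e+06 Pa.
ΔP = 2.358e+06 Pa = 23.6 bar.

ΔP ≈ 23.6 bar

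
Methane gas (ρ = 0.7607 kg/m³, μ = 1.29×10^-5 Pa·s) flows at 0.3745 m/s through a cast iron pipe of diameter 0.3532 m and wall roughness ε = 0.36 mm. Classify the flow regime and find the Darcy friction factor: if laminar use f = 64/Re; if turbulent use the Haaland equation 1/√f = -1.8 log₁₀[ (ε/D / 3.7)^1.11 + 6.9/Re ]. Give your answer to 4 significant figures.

Re = ρVD/μ = 0.7607·0.3745·0.3532/1.29e-05 = 7800.
Re > 4000 → turbulent. ε/D = 0.00036/0.3532 = 0.00102; Haaland: 1/√f = -1.8 log₁₀[0.000112 + 0.000885] = 5.403, so f = 0.03426.

f ≈ 0.03426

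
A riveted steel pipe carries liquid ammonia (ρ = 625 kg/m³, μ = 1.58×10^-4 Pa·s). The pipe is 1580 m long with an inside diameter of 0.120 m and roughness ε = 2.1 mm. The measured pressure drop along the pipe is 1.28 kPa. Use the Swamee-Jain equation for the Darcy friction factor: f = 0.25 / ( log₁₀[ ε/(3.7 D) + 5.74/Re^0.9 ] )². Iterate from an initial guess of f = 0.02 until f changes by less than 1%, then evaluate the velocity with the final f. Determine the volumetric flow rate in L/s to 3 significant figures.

Q ≈ 0.913 L/s

Rearranging Darcy-Weisbach: V = √(2·ΔP·D/(f·L·ρ)). With ε/D = 0.0021/0.12 = 0.0175, iterate starting from f = 0.02:
  f = 0.02 → V = √(2·1280·0.12/(0.02·1580·625)) = 0.1247 m/s; Re = ρVD/μ = 5.92e+04; f → 0.04729
  f = 0.04729 → V = 0.08111 m/s; Re = 3.85e+04; f → 0.04778
  f = 0.04778 → V = 0.08069 m/s; Re = 3.83e+04; f → 0.04778
Converged (Δf/f < 1%). With the final f = 0.04778: V = √(2·1280·0.12/(0.04778·1580·625)) = 0.08069 m/s.
Q = V·A = 0.08069·(π/4·0.12²) = 0.0009125 m³/s = 0.913 L/s.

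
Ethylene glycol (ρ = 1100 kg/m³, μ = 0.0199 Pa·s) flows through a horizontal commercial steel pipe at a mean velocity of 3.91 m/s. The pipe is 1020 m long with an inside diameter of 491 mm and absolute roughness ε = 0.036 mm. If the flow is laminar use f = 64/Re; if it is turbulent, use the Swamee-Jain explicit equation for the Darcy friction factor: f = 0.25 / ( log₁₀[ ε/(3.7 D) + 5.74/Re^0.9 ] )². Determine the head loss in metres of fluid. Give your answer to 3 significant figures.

h_f ≈ 29.3 m

Reynolds number Re = ρVD/μ = 1100 · 3.91 · 0.491 / 0.0199 = 1.061e+05.
Re > 4000 → turbulent. Relative roughness ε/D = 3.6e-05/0.491 = 7.33e-05. Swamee-Jain: f = 0.25/(log₁₀[7.33e-05/3.7 + 5.74/1.061e+05^0.9])² = 0.25/(log₁₀[1.98e-05 + 0.000172])² = 0.25/(-3.717)² = 0.0181.
Darcy-Weisbach: ΔP = f(L/D)(ρV²/2) = 0.0181·(1020/0.491)·(1100·3.91²/2) = 0.0181·2077·8408 = 3.161e+05 Pa.
Head loss h_f = ΔP/(ρg) = 3.161e+05/(1100·9.81) = 29.3 m.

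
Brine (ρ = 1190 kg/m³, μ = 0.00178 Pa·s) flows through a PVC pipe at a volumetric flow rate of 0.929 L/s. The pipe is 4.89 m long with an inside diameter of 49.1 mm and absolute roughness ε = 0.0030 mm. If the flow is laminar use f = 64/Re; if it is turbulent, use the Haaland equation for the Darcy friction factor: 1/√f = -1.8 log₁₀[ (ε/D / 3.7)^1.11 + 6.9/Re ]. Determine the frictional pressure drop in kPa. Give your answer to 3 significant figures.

ΔP ≈ 0.389 kPa

Q = 0.929 L/s = 0.929/1000 = 0.000929 m³/s.
Cross-sectional area A = πD²/4 = π(0.0491)²/4 = 0.001893 m²; mean velocity V = Q/A = 0.000929/0.001893 = 0.4906 m/s.
Reynolds number Re = ρVD/μ = 1190 · 0.4906 · 0.0491 / 0.00178 = 1.611e+04.
Re > 4000 → turbulent. Relative roughness ε/D = 3e-06/0.0491 = 6.11e-05. Haaland: 1/√f = -1.8 log₁₀[(6.11e-05/3.7)^1.11 + 6.9/1.611e+04] = -1.8 log₁₀[4.92e-06 + 0.000428] = 6.054, so f = 0.02729.
Darcy-Weisbach: ΔP = f(L/D)(ρV²/2) = 0.02729·(4.89/0.0491)·(1190·0.4906²/2) = 0.02729·99.59·143.2 = 389.3 Pa.
ΔP = 389.3 Pa = 0.389 kPa.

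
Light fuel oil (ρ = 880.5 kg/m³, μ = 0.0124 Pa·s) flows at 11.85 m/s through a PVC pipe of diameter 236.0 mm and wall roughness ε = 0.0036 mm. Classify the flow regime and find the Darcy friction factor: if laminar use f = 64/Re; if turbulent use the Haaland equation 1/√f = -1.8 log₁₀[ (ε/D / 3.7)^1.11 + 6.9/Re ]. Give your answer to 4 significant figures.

f ≈ 0.01561

Re = ρVD/μ = 880.5·11.85·0.236/0.0124 = 1.986e+05.
Re > 4000 → turbulent. ε/D = 3.6e-06/0.236 = 1.53e-05; Haaland: 1/√f = -1.8 log₁₀[1.05e-06 + 3.47e-05] = 8.003, so f = 0.01561.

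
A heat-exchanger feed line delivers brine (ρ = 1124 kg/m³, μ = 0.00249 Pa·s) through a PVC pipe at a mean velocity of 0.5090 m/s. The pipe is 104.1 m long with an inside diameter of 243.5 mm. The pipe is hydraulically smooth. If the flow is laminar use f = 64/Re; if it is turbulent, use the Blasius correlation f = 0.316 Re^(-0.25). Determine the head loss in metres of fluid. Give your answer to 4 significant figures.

h_f ≈ 0.1160 m

Reynolds number Re = ρVD/μ = 1124 · 0.509 · 0.2435 / 0.00249 = 5.595e+04.
Re > 4000 → turbulent. Smooth-pipe (Blasius): f = 0.316 Re^(-0.25) = 0.316/(5.595e+04)^0.25 = 0.02055.
Darcy-Weisbach: ΔP = f(L/D)(ρV²/2) = 0.02055·(104.1/0.2435)·(1124·0.509²/2) = 0.02055·427.5·145.6 = 1279 Pa.
Head loss h_f = ΔP/(ρg) = 1279/(1124·9.81) = 0.1160 m.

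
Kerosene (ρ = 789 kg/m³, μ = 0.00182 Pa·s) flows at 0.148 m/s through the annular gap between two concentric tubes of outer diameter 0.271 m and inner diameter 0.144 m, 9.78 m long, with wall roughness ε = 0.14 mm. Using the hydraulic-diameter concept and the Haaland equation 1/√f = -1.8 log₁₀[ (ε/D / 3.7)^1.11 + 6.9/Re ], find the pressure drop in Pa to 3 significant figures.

ΔP ≈ 22.6 Pa

Hydraulic diameter D_h = 4A/P = D_o - D_i = 0.271 - 0.144 = 0.127 m.
Re = ρVD_h/μ = 789·0.148·0.127/0.00182 = 8148.
ε/D_h = 0.00014/0.127 = 0.0011; Haaland gives 1/√f = -1.8 log₁₀[0.000122+0.000847] = 5.425, so f = 0.03398.
ΔP = f(L/D_h)(ρV²/2) = 0.03398·9.78/0.127·8.641 = 22.61 Pa.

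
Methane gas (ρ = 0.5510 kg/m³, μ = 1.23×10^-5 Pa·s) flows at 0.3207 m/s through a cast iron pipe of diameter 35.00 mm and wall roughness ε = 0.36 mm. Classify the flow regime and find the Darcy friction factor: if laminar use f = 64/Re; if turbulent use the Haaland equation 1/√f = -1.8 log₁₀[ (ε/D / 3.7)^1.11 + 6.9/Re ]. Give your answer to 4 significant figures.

Re = ρVD/μ = 0.551·0.3207·0.035/1.23e-05 = 502.8.
Re < 2300 → laminar, so f = 64/Re = 0.1273 (roughness is irrelevant in laminar flow).

f ≈ 0.1273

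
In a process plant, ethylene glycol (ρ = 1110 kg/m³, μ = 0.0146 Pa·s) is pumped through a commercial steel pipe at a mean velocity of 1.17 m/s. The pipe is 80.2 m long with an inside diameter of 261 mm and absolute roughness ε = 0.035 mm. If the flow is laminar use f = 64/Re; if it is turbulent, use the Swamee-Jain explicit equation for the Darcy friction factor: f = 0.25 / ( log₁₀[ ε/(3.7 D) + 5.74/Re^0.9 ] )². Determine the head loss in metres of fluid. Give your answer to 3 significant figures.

h_f ≈ 0.541 m

Reynolds number Re = ρVD/μ = 1110 · 1.17 · 0.261 / 0.0146 = 2.322e+04.
Re > 4000 → turbulent. Relative roughness ε/D = 3.5e-05/0.261 = 0.000134. Swamee-Jain: f = 0.25/(log₁₀[0.000134/3.7 + 5.74/2.322e+04^0.9])² = 0.25/(log₁₀[3.62e-05 + 0.000676])² = 0.25/(-3.148)² = 0.02523.
Darcy-Weisbach: ΔP = f(L/D)(ρV²/2) = 0.02523·(80.2/0.261)·(1110·1.17²/2) = 0.02523·307.3·759.7 = 5891 Pa.
Head loss h_f = ΔP/(ρg) = 5891/(1110·9.81) = 0.541 m.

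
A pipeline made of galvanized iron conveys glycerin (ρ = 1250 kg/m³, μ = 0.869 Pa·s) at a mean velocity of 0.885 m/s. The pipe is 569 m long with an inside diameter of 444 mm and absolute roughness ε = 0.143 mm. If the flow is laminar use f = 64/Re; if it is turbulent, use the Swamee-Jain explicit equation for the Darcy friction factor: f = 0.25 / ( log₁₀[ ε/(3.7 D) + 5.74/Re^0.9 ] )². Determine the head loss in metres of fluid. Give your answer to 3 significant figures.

Reynolds number Re = ρVD/μ = 1250 · 0.885 · 0.444 / 0.869 = 565.2.
Re < 2300 → laminar flow, so f = 64/Re = 64/565.2 = 0.1132 (the turbulent correlation is not needed).
Darcy-Weisbach: ΔP = f(L/D)(ρV²/2) = 0.1132·(569/0.444)·(1250·0.885²/2) = 0.1132·1282·489.5 = 7.103e+04 Pa.
Head loss h_f = ΔP/(ρg) = 7.103e+04/(1250·9.81) = 5.79 m.

h_f ≈ 5.79 m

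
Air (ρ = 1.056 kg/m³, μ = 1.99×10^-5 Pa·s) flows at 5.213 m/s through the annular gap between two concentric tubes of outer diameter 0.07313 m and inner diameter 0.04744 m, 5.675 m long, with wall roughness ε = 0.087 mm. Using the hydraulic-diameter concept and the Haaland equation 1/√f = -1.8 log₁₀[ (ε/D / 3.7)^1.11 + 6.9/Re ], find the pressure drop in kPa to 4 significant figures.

ΔP ≈ 0.1200 kPa

Hydraulic diameter D_h = 4A/P = D_o - D_i = 0.07313 - 0.04744 = 0.02569 m.
Re = ρVD_h/μ = 1.056·5.213·0.02569/1.99e-05 = 7107.
ε/D_h = 8.7e-05/0.02569 = 0.00339; Haaland gives 1/√f = -1.8 log₁₀[0.000424+0.000971] = 5.14, so f = 0.03785.
ΔP = f(L/D_h)(ρV²/2) = 0.03785·5.675/0.02569·14.35 = 120 Pa.
ΔP = 0.1200 kPa.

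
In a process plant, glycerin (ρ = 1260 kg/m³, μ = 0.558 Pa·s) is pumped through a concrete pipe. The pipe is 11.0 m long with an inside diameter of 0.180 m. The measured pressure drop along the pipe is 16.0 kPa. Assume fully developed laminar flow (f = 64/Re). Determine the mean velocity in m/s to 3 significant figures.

For laminar flow, f = 64/Re with Re = ρVD/μ, so Darcy-Weisbach reduces to ΔP = 32μLV/D². Solving for V: V = ΔP·D²/(32μL) = 1.6e+04·(0.18)²/(32·0.558·11) = 2.639 m/s.
Check: Re = ρVD/μ = 1260·2.639·0.18/0.558 = 1073 < 2300, so the laminar assumption holds.

V ≈ 2.64 m/s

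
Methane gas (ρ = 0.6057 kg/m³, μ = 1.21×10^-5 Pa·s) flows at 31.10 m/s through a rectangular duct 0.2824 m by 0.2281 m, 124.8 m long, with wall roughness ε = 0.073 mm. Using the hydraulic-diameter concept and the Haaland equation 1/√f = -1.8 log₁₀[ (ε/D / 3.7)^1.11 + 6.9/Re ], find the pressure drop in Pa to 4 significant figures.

ΔP ≈ 2368 Pa

Hydraulic diameter D_h = 4A/P = 4·(0.2824·0.2281)/(2·(0.2824+0.2281)) = 0.2577/1.021 = 0.2524 m.
Re = ρVD_h/μ = 0.6057·31.1·0.2524/1.21e-05 = 3.929e+05.
ε/D_h = 7.3e-05/0.2524 = 0.000289; Haaland gives 1/√f = -1.8 log₁₀[2.76e-05+1.76e-05] = 7.821, so f = 0.01635.
ΔP = f(L/D_h)(ρV²/2) = 0.01635·124.8/0.2524·292.9 = 2368 Pa.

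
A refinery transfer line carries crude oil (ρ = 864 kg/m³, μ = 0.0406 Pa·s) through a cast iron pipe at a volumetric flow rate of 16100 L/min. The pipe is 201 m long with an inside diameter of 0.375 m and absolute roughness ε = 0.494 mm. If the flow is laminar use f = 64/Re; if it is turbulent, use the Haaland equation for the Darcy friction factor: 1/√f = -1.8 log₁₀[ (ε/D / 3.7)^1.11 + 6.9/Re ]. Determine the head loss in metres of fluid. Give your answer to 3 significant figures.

h_f ≈ 4.58 m

Q = 16100 L/min = 16100/60000 = 0.2683 m³/s.
Cross-sectional area A = πD²/4 = π(0.375)²/4 = 0.1104 m²; mean velocity V = Q/A = 0.2683/0.1104 = 2.43 m/s.
Reynolds number Re = ρVD/μ = 864 · 2.43 · 0.375 / 0.0406 = 1.939e+04.
Re > 4000 → turbulent. Relative roughness ε/D = 0.000494/0.375 = 0.00132. Haaland: 1/√f = -1.8 log₁₀[(0.00132/3.7)^1.11 + 6.9/1.939e+04] = -1.8 log₁₀[0.000149 + 0.000356] = 5.935, so f = 0.02839.
Darcy-Weisbach: ΔP = f(L/D)(ρV²/2) = 0.02839·(201/0.375)·(864·2.43²/2) = 0.02839·536·2550 = 3.88e+04 Pa.
Head loss h_f = ΔP/(ρg) = 3.88e+04/(864·9.81) = 4.58 m.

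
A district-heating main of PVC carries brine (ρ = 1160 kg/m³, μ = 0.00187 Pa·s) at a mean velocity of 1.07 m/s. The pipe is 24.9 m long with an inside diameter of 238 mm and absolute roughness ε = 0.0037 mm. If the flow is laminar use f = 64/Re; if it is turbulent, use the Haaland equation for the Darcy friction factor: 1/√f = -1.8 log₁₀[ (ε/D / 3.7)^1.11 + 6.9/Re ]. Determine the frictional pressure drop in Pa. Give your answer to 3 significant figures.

Reynolds number Re = ρVD/μ = 1160 · 1.07 · 0.238 / 0.00187 = 1.58e+05.
Re > 4000 → turbulent. Relative roughness ε/D = 3.7e-06/0.238 = 1.55e-05. Haaland: 1/√f = -1.8 log₁₀[(1.55e-05/3.7)^1.11 + 6.9/1.58e+05] = -1.8 log₁₀[1.08e-06 + 4.37e-05] = 7.828, so f = 0.01632.
Darcy-Weisbach: ΔP = f(L/D)(ρV²/2) = 0.01632·(24.9/0.238)·(1160·1.07²/2) = 0.01632·104.6·664 = 1134 Pa.

ΔP ≈ 1130 Pa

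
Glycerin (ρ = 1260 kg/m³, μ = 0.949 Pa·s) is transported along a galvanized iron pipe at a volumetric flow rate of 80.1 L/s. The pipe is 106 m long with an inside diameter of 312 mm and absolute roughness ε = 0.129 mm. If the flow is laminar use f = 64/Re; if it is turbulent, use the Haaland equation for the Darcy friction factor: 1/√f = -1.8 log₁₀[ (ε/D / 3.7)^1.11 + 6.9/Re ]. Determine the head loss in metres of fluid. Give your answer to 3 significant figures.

h_f ≈ 2.80 m

Q = 80.1 L/s = 80.1/1000 = 0.0801 m³/s.
Cross-sectional area A = πD²/4 = π(0.312)²/4 = 0.07645 m²; mean velocity V = Q/A = 0.0801/0.07645 = 1.048 m/s.
Reynolds number Re = ρVD/μ = 1260 · 1.048 · 0.312 / 0.949 = 434.
Re < 2300 → laminar flow, so f = 64/Re = 64/434 = 0.1475 (the turbulent correlation is not needed).
Darcy-Weisbach: ΔP = f(L/D)(ρV²/2) = 0.1475·(106/0.312)·(1260·1.048²/2) = 0.1475·339.7·691.5 = 3.465e+04 Pa.
Head loss h_f = ΔP/(ρg) = 3.465e+04/(1260·9.81) = 2.80 m.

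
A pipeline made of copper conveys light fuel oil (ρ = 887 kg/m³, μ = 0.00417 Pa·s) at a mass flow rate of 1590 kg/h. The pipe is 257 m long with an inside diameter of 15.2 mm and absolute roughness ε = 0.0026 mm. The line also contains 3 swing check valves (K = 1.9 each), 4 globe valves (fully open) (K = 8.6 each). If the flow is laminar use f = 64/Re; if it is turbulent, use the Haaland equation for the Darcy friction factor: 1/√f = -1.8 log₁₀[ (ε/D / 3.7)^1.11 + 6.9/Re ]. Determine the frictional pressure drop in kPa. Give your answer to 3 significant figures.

ΔP ≈ 1950 kPa

ṁ = 1590 kg/h = 1590/3600 = 0.4417 kg/s.
A = πD²/4 = π(0.0152)²/4 = 0.0001815 m²; mean velocity V = ṁ/(ρA) = 0.4417/(887 · 0.0001815) = 2.744 m/s.
Reynolds number Re = ρVD/μ = 887 · 2.744 · 0.0152 / 0.00417 = 8872.
Re > 4000 → turbulent. Relative roughness ε/D = 2.6e-06/0.0152 = 0.000171. Haaland: 1/√f = -1.8 log₁₀[(0.000171/3.7)^1.11 + 6.9/8872] = -1.8 log₁₀[1.54e-05 + 0.000778] = 5.581, so f = 0.0321.
Total minor-loss coefficient ΣK = 3·1.9 + 4·8.6 = 40.1.
ΔP = [f·L/D + ΣK]·(ρV²/2) = [0.0321·257/0.0152 + 40.1]·(887·2.744²/2) = [542.8 + 40.1]·3340 = 1.947e+06 Pa.
ΔP = 1.947e+06 Pa = 1950 kPa.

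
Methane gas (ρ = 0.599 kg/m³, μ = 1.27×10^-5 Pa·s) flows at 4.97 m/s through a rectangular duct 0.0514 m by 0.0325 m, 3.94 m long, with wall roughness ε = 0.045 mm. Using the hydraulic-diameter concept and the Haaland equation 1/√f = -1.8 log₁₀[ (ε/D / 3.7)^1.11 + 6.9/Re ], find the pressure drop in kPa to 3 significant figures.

ΔP ≈ 0.0241 kPa

Hydraulic diameter D_h = 4A/P = 4·(0.0514·0.0325)/(2·(0.0514+0.0325)) = 0.006682/0.1678 = 0.03982 m.
Re = ρVD_h/μ = 0.599·4.97·0.03982/1.27e-05 = 9335.
ε/D_h = 4.5e-05/0.03982 = 0.00113; Haaland gives 1/√f = -1.8 log₁₀[0.000125+0.000739] = 5.514, so f = 0.03289.
ΔP = f(L/D_h)(ρV²/2) = 0.03289·3.94/0.03982·7.398 = 24.08 Pa.
ΔP = 0.0241 kPa.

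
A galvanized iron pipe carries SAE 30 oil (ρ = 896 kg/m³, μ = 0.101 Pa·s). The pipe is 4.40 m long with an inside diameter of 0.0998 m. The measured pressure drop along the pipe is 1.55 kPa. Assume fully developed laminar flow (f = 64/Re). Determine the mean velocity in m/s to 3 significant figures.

For laminar flow, f = 64/Re with Re = ρVD/μ, so Darcy-Weisbach reduces to ΔP = 32μLV/D². Solving for V: V = ΔP·D²/(32μL) = 1550·(0.0998)²/(32·0.101·4.4) = 1.086 m/s.
Check: Re = ρVD/μ = 896·1.086·0.0998/0.101 = 961.1 < 2300, so the laminar assumption holds.

V ≈ 1.09 m/s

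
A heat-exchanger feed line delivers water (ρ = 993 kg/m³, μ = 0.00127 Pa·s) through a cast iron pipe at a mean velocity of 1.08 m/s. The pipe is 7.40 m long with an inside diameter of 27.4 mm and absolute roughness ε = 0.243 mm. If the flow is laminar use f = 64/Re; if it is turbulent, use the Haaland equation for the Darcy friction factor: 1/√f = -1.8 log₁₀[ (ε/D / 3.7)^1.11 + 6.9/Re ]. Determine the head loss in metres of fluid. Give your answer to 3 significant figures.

h_f ≈ 0.626 m

Reynolds number Re = ρVD/μ = 993 · 1.08 · 0.0274 / 0.00127 = 2.314e+04.
Re > 4000 → turbulent. Relative roughness ε/D = 0.000243/0.0274 = 0.00887. Haaland: 1/√f = -1.8 log₁₀[(0.00887/3.7)^1.11 + 6.9/2.314e+04] = -1.8 log₁₀[0.00123 + 0.000298] = 5.066, so f = 0.03896.
Darcy-Weisbach: ΔP = f(L/D)(ρV²/2) = 0.03896·(7.4/0.0274)·(993·1.08²/2) = 0.03896·270.1·579.1 = 6094 Pa.
Head loss h_f = ΔP/(ρg) = 6094/(993·9.81) = 0.626 m.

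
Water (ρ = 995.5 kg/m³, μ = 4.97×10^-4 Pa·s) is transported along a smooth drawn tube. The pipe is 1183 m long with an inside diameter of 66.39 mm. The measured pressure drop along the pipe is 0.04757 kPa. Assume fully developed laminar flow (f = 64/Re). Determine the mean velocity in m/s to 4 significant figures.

V ≈ 0.01114 m/s

For laminar flow, f = 64/Re with Re = ρVD/μ, so Darcy-Weisbach reduces to ΔP = 32μLV/D². Solving for V: V = ΔP·D²/(32μL) = 47.57·(0.06639)²/(32·0.000497·1183) = 0.01114 m/s.
Check: Re = ρVD/μ = 995.5·0.01114·0.06639/0.000497 = 1482 < 2300, so the laminar assumption holds.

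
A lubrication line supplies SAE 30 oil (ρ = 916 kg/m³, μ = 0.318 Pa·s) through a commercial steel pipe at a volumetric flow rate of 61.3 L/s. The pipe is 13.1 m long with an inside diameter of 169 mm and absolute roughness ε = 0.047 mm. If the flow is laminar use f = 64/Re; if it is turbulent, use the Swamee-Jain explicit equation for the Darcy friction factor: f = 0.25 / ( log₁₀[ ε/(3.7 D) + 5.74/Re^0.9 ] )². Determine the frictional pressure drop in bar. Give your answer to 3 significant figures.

Q = 61.3 L/s = 61.3/1000 = 0.0613 m³/s.
Cross-sectional area A = πD²/4 = π(0.169)²/4 = 0.02243 m²; mean velocity V = Q/A = 0.0613/0.02243 = 2.733 m/s.
Reynolds number Re = ρVD/μ = 916 · 2.733 · 0.169 / 0.318 = 1330.
Re < 2300 → laminar flow, so f = 64/Re = 64/1330 = 0.04811 (the turbulent correlation is not needed).
Darcy-Weisbach: ΔP = f(L/D)(ρV²/2) = 0.04811·(13.1/0.169)·(916·2.733²/2) = 0.04811·77.51·3420 = 1.275e+04 Pa.
ΔP = 1.275e+04 Pa = 0.128 bar.

ΔP ≈ 0.128 bar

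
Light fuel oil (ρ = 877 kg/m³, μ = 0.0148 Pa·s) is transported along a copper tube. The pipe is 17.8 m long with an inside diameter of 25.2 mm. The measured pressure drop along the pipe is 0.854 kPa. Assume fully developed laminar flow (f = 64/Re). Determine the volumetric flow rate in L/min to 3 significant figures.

For laminar flow, f = 64/Re with Re = ρVD/μ, so Darcy-Weisbach reduces to ΔP = 32μLV/D². Solving for V: V = ΔP·D²/(32μL) = 854·(0.0252)²/(32·0.0148·17.8) = 0.06433 m/s.
Check: Re = ρVD/μ = 877·0.06433·0.0252/0.0148 = 96.07 < 2300, so the laminar assumption holds.
Q = V·A = 0.06433·(π/4·0.0252²) = 3.209e-05 m³/s = 1.93 L/min.

Q ≈ 1.93 L/min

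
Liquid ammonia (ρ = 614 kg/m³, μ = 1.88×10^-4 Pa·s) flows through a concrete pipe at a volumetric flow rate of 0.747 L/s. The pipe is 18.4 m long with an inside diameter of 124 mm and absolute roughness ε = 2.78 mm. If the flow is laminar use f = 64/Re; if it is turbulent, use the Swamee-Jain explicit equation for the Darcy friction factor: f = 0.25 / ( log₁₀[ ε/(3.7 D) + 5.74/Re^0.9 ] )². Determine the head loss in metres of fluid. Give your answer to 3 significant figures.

h_f ≈ 0.00153 m

Q = 0.747 L/s = 0.747/1000 = 0.000747 m³/s.
Cross-sectional area A = πD²/4 = π(0.124)²/4 = 0.01208 m²; mean velocity V = Q/A = 0.000747/0.01208 = 0.06186 m/s.
Reynolds number Re = ρVD/μ = 614 · 0.06186 · 0.124 / 0.000188 = 2.505e+04.
Re > 4000 → turbulent. Relative roughness ε/D = 0.00278/0.124 = 0.0224. Swamee-Jain: f = 0.25/(log₁₀[0.0224/3.7 + 5.74/2.505e+04^0.9])² = 0.25/(log₁₀[0.00606 + 0.000631])² = 0.25/(-2.175)² = 0.05287.
Darcy-Weisbach: ΔP = f(L/D)(ρV²/2) = 0.05287·(18.4/0.124)·(614·0.06186²/2) = 0.05287·148.4·1.175 = 9.215 Pa.
Head loss h_f = ΔP/(ρg) = 9.215/(614·9.81) = 0.00153 m.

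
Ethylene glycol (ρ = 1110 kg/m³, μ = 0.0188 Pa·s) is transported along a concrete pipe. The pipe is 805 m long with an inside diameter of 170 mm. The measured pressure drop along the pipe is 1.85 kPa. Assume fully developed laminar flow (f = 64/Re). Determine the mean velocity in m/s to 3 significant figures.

For laminar flow, f = 64/Re with Re = ρVD/μ, so Darcy-Weisbach reduces to ΔP = 32μLV/D². Solving for V: V = ΔP·D²/(32μL) = 1850·(0.17)²/(32·0.0188·805) = 0.1104 m/s.
Check: Re = ρVD/μ = 1110·0.1104·0.17/0.0188 = 1108 < 2300, so the laminar assumption holds.

V ≈ 0.110 m/s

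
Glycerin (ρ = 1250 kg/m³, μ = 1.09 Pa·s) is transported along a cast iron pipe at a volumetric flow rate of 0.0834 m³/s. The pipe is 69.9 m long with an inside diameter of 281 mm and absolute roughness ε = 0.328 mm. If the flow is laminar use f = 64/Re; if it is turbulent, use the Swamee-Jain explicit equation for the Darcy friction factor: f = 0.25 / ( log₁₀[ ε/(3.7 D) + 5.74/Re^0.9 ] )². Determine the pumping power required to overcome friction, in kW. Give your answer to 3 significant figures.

P ≈ 3.46 kW

Cross-sectional area A = πD²/4 = π(0.281)²/4 = 0.06202 m²; mean velocity V = Q/A = 0.0834/0.06202 = 1.345 m/s.
Reynolds number Re = ρVD/μ = 1250 · 1.345 · 0.281 / 1.09 = 433.4.
Re < 2300 → laminar flow, so f = 64/Re = 64/433.4 = 0.1477 (the turbulent correlation is not needed).
Darcy-Weisbach: ΔP = f(L/D)(ρV²/2) = 0.1477·(69.9/0.281)·(1250·1.345²/2) = 0.1477·248.8·1130 = 4.152e+04 Pa.
Pumping power P = QΔP = 0.0834·4.152e+04 = 3463 W = 3.46 kW.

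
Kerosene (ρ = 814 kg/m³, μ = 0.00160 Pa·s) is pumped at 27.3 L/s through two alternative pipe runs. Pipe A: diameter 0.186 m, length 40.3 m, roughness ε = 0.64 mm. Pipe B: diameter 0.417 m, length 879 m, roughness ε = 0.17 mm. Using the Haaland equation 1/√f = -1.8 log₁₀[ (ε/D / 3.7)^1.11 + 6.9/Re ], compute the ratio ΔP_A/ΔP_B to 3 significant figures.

Pipe A: V = Q/A = 0.0273/0.02717 = 1.005 m/s; Re = 9.507e+04; ε/D = 0.00344; Haaland → f = 0.02838; ΔP_A = f(L/D)(ρV²/2) = 2527 Pa.
Pipe B: V = Q/A = 0.0273/0.1366 = 0.1999 m/s; Re = 4.241e+04; ε/D = 0.000408; Haaland → f = 0.02264; ΔP_B = f(L/D)(ρV²/2) = 776.1 Pa.
ΔP_A/ΔP_B = 2527/776.1 = 3.26.

ΔP_A/ΔP_B ≈ 3.26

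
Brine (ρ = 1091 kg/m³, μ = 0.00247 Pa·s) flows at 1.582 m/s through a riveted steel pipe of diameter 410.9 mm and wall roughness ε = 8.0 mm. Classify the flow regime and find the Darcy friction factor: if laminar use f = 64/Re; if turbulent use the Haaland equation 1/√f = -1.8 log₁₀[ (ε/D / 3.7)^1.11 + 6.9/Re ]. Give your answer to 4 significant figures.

f ≈ 0.04837

Re = ρVD/μ = 1091·1.582·0.4109/0.00247 = 2.871e+05.
Re > 4000 → turbulent. ε/D = 0.008/0.4109 = 0.0195; Haaland: 1/√f = -1.8 log₁₀[0.00295 + 2.4e-05] = 4.547, so f = 0.04837.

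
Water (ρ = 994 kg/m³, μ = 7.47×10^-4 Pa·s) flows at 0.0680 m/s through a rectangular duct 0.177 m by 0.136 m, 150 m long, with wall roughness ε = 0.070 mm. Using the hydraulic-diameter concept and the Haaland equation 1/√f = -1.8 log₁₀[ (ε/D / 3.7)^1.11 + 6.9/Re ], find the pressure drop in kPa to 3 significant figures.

ΔP ≈ 0.0648 kPa

Hydraulic diameter D_h = 4A/P = 4·(0.177·0.136)/(2·(0.177+0.136)) = 0.09629/0.626 = 0.1538 m.
Re = ρVD_h/μ = 994·0.068·0.1538/0.000747 = 1.392e+04.
ε/D_h = 7e-05/0.1538 = 0.000455; Haaland gives 1/√f = -1.8 log₁₀[4.57e-05+0.000496] = 5.88, so f = 0.02893.
ΔP = f(L/D_h)(ρV²/2) = 0.02893·150/0.1538·2.298 = 64.83 Pa.
ΔP = 0.0648 kPa.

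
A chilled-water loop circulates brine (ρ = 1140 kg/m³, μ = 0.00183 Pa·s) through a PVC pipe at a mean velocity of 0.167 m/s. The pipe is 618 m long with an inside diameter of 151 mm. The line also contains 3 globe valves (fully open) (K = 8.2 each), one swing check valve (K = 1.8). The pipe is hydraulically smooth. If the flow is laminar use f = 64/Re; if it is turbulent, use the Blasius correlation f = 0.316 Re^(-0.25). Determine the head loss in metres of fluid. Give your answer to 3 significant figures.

h_f ≈ 0.202 m

Reynolds number Re = ρVD/μ = 1140 · 0.167 · 0.151 / 0.00183 = 1.571e+04.
Re > 4000 → turbulent. Smooth-pipe (Blasius): f = 0.316 Re^(-0.25) = 0.316/(1.571e+04)^0.25 = 0.02823.
Total minor-loss coefficient ΣK = 3·8.2 + 1·1.8 = 26.4.
ΔP = [f·L/D + ΣK]·(ρV²/2) = [0.02823·618/0.151 + 26.4]·(1140·0.167²/2) = [115.5 + 26.4]·15.9 = 2256 Pa.
Head loss h_f = ΔP/(ρg) = 2256/(1140·9.81) = 0.202 m.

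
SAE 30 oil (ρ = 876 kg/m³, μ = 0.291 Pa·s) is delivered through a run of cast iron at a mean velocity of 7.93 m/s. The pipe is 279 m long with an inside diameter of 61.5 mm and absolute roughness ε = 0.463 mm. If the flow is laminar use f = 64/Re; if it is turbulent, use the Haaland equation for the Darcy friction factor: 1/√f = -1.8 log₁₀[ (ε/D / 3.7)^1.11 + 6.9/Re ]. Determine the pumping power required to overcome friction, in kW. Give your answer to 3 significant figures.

Reynolds number Re = ρVD/μ = 876 · 7.93 · 0.0615 / 0.291 = 1468.
Re < 2300 → laminar flow, so f = 64/Re = 64/1468 = 0.04359 (the turbulent correlation is not needed).
Darcy-Weisbach: ΔP = f(L/D)(ρV²/2) = 0.04359·(279/0.0615)·(876·7.93²/2) = 0.04359·4537·2.754e+04 = 5.447e+06 Pa.
Q = V·A = 7.93·0.002971 = 0.02356 m³/s.
Pumping power P = QΔP = 0.02356·5.447e+06 = 128300 W = 128 kW.

P ≈ 128 kW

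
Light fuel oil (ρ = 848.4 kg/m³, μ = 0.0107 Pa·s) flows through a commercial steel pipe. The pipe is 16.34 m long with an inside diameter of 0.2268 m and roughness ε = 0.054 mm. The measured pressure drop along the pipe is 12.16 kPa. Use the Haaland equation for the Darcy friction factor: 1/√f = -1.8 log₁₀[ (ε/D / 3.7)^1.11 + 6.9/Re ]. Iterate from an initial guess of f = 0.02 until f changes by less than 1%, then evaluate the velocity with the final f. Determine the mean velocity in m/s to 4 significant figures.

Rearranging Darcy-Weisbach: V = √(2·ΔP·D/(f·L·ρ)). With ε/D = 5.4e-05/0.2268 = 0.000238, iterate starting from f = 0.02:
  f = 0.02 → V = √(2·1.216e+04·0.2268/(0.02·16.34·848.4)) = 4.46 m/s; Re = ρVD/μ = 8.021e+04; f → 0.01963
  f = 0.01963 → V = 4.502 m/s; Re = 8.097e+04; f → 0.0196
Converged (Δf/f < 1%). With the final f = 0.0196: V = √(2·1.216e+04·0.2268/(0.0196·16.34·848.4)) = 4.506 m/s.

V ≈ 4.506 m/s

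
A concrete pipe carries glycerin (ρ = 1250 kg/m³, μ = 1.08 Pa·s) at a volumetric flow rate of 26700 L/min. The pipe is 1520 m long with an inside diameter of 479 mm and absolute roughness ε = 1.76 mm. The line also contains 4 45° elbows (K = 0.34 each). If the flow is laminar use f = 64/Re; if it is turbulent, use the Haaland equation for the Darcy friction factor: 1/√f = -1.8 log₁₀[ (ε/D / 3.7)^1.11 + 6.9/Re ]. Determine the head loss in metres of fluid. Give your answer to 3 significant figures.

h_f ≈ 46.5 m

Q = 26700 L/min = 26700/60000 = 0.445 m³/s.
Cross-sectional area A = πD²/4 = π(0.479)²/4 = 0.1802 m²; mean velocity V = Q/A = 0.445/0.1802 = 2.469 m/s.
Reynolds number Re = ρVD/μ = 1250 · 2.469 · 0.479 / 1.08 = 1369.
Re < 2300 → laminar flow, so f = 64/Re = 64/1369 = 0.04675 (the turbulent correlation is not needed).
Total minor-loss coefficient ΣK = 4·0.34 = 1.36.
ΔP = [f·L/D + ΣK]·(ρV²/2) = [0.04675·1520/0.479 + 1.36]·(1250·2.469²/2) = [148.3 + 1.36]·3811 = 5.706e+05 Pa.
Head loss h_f = ΔP/(ρg) = 5.706e+05/(1250·9.81) = 46.5 m.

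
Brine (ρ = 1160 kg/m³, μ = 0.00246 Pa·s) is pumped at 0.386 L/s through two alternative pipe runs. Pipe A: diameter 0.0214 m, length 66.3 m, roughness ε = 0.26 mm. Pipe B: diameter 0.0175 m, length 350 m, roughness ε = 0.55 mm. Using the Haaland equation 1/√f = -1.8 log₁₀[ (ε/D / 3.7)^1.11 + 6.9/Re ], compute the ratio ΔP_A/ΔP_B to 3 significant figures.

ΔP_A/ΔP_B ≈ 0.0513

Pipe A: V = Q/A = 0.000386/0.0003597 = 1.073 m/s; Re = 1.083e+04; ε/D = 0.0121; Haaland → f = 0.04489; ΔP_A = f(L/D)(ρV²/2) = 9.291e+04 Pa.
Pipe B: V = Q/A = 0.000386/0.0002405 = 1.605 m/s; Re = 1.324e+04; ε/D = 0.0314; Haaland → f = 0.06065; ΔP_B = f(L/D)(ρV²/2) = 1.812e+06 Pa.
ΔP_A/ΔP_B = 9.291e+04/1.812e+06 = 0.0513.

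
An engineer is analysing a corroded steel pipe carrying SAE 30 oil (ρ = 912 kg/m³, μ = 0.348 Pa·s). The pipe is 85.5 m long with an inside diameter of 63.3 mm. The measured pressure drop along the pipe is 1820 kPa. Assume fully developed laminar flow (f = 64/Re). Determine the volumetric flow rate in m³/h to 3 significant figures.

For laminar flow, f = 64/Re with Re = ρVD/μ, so Darcy-Weisbach reduces to ΔP = 32μLV/D². Solving for V: V = ΔP·D²/(32μL) = 1.82e+06·(0.0633)²/(32·0.348·85.5) = 7.659 m/s.
Check: Re = ρVD/μ = 912·7.659·0.0633/0.348 = 1271 < 2300, so the laminar assumption holds.
Q = V·A = 7.659·(π/4·0.0633²) = 0.0241 m³/s = 86.8 m³/h.

Q ≈ 86.8 m³/h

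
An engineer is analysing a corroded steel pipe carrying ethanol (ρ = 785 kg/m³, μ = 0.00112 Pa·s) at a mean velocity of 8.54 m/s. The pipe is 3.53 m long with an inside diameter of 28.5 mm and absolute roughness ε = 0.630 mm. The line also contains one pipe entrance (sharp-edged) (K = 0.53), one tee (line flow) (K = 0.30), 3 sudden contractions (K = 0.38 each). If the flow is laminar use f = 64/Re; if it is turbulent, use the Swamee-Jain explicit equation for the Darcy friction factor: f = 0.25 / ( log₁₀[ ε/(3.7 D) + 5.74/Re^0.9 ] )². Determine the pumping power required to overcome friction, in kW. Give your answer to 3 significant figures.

P ≈ 1.29 kW

Reynolds number Re = ρVD/μ = 785 · 8.54 · 0.0285 / 0.00112 = 1.706e+05.
Re > 4000 → turbulent. Relative roughness ε/D = 0.00063/0.0285 = 0.0221. Swamee-Jain: f = 0.25/(log₁₀[0.0221/3.7 + 5.74/1.706e+05^0.9])² = 0.25/(log₁₀[0.00597 + 0.000112])² = 0.25/(-2.216)² = 0.05093.
Total minor-loss coefficient ΣK = 1·0.53 + 1·0.3 + 3·0.38 = 1.97.
ΔP = [f·L/D + ΣK]·(ρV²/2) = [0.05093·3.53/0.0285 + 1.97]·(785·8.54²/2) = [6.308 + 1.97]·2.863e+04 = 2.37e+05 Pa.
Q = V·A = 8.54·0.0006379 = 0.005448 m³/s.
Pumping power P = QΔP = 0.005448·2.37e+05 = 1291 W = 1.29 kW.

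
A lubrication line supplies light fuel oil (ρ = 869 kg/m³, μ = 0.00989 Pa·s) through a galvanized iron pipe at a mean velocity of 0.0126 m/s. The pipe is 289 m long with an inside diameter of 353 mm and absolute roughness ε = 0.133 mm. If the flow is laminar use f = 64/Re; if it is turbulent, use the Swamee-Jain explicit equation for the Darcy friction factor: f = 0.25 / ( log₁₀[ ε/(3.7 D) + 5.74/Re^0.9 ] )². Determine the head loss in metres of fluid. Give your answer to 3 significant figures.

h_f ≈ 0.00108 m

Reynolds number Re = ρVD/μ = 869 · 0.0126 · 0.353 / 0.00989 = 390.8.
Re < 2300 → laminar flow, so f = 64/Re = 64/390.8 = 0.1638 (the turbulent correlation is not needed).
Darcy-Weisbach: ΔP = f(L/D)(ρV²/2) = 0.1638·(289/0.353)·(869·0.0126²/2) = 0.1638·818.7·0.06898 = 9.248 Pa.
Head loss h_f = ΔP/(ρg) = 9.248/(869·9.81) = 0.00108 m.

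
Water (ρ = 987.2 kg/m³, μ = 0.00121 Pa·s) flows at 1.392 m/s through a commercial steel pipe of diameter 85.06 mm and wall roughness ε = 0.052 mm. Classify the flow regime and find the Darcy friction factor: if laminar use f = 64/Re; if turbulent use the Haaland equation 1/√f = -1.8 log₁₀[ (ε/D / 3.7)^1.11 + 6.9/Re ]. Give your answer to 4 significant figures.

Re = ρVD/μ = 987.2·1.392·0.08506/0.00121 = 9.66e+04.
Re > 4000 → turbulent. ε/D = 5.2e-05/0.08506 = 0.000611; Haaland: 1/√f = -1.8 log₁₀[6.34e-05 + 7.14e-05] = 6.966, so f = 0.02061.

f ≈ 0.02061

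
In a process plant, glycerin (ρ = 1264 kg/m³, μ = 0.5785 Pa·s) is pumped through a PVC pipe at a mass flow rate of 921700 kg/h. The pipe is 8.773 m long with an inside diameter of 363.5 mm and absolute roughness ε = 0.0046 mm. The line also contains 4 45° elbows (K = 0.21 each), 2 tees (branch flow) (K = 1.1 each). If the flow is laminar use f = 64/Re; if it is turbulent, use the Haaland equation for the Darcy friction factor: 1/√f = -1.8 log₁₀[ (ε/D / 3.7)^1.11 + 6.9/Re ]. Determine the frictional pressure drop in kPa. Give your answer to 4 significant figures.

ΔP ≈ 9.718 kPa

ṁ = 921700 kg/h = 921700/3600 = 256 kg/s.
A = πD²/4 = π(0.3635)²/4 = 0.1038 m²; mean velocity V = ṁ/(ρA) = 256/(1264 · 0.1038) = 1.952 m/s.
Reynolds number Re = ρVD/μ = 1264 · 1.952 · 0.3635 / 0.579 = 1550.
Re < 2300 → laminar flow, so f = 64/Re = 64/1550 = 0.04128 (the turbulent correlation is not needed).
Total minor-loss coefficient ΣK = 4·0.21 + 2·1.1 = 3.04.
ΔP = [f·L/D + ΣK]·(ρV²/2) = [0.04128·8.773/0.3635 + 3.04]·(1264·1.952²/2) = [0.9964 + 3.04]·2408 = 9718 Pa.
ΔP = 9718 Pa = 9.718 kPa.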